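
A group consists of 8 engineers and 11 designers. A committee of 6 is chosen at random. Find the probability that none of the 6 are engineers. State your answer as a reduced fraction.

11/646

There are C(19,6) = 27132 possible selections.
Selections with no engineers (all designers): C(11,6) = 462.
Probability = 462/27132 = 11/646.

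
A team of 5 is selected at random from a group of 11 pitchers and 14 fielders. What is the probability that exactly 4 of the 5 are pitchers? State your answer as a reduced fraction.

Total number of selections: C(25,5) = 53130.
Selections with exactly 4 pitchers: choose 4 of the 11 pitchers and 1 of the 14 fielders, C(11,4)·C(14,1) = 330·14 = 4620.
Probability = 4620/53130 = 2/23.

2/23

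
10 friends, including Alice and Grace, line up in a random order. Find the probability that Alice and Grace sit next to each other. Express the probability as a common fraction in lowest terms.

1/5

There are 10! = 3628800 arrangements.
Treat Alice and Grace as a block: 9! arrangements of the blocks × 2 orders within the block = 2·362880 = 725760.
Probability = 725760/3628800 = 1/5.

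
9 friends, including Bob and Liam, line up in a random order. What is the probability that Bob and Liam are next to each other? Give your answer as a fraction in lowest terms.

2/9

There are 9! = 362880 arrangements.
Treat Bob and Liam as a block: 8! arrangements of the blocks × 2 orders within the block = 2·40320 = 80640.
Probability = 80640/362880 = 2/9.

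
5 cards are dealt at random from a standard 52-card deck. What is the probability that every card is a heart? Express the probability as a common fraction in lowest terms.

33/66640

There are C(52,5) = 2598960 possible 5-card hands.
Hands that are all hearts: C(13,5) = 1287.
Probability = 1287/2598960 = 33/66640.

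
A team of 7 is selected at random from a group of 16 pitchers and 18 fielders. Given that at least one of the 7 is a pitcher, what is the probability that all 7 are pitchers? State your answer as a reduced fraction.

Work in counts. Selections with at least one pitcher: C(34,7) − C(18,7) = 5379616 − 31824 = 5347792.
Of those, selections where all 7 are pitchers: C(16,7) = 11440.
Conditional probability = 11440/5347792 = 715/334237.

715/334237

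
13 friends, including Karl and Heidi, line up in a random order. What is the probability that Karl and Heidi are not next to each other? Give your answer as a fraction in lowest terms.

11/13

There are 13! = 6227020800 arrangements.
Arrangements with Karl and Heidi adjacent: 2·12! = 958003200.
So not adjacent: 6227020800 − 958003200 = 5269017600, probability 5269017600/6227020800 = 11/13.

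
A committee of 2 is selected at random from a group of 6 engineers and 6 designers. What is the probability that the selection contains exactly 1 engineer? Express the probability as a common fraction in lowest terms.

There are C(12,2) = 66 ways to choose 2 from 12.
Selections with exactly 1 engineer: choose 1 of the 6 engineers and 1 of the 6 designers, C(6,1)·C(6,1) = 6·6 = 36.
Probability = 36/66 = 6/11.

6/11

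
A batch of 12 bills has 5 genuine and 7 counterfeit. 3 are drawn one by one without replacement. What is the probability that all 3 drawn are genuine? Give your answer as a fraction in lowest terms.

1/22

Multiply the conditional probabilities at each draw: 5/12 · 4/11 · 3/10 = 60/1320 = 1/22.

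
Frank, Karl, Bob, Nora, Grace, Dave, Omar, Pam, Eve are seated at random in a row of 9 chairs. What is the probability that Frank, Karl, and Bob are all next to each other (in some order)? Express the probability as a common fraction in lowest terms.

1/12

There are 9! = 362880 arrangements.
Treat the three as one block: 7! placements × 3! orders within the block = 5040·6 = 30240.
Probability = 30240/362880 = 1/12.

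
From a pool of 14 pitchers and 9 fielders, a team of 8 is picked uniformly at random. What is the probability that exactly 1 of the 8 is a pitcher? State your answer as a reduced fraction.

84/81719

There are C(23,8) = 490314 ways to choose 8 from 23.
Selections with exactly 1 pitcher: choose 1 of the 14 pitchers and 7 of the 9 fielders, C(14,1)·C(9,7) = 14·36 = 504.
Probability = 504/490314 = 84/81719.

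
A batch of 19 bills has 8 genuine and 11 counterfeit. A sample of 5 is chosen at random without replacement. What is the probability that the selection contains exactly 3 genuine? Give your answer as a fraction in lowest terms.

770/2907

Total number of selections: C(19,5) = 11628.
Selections with exactly 3 genuine: choose 3 of the 8 genuine and 2 of the 11 counterfeit, C(8,3)·C(11,2) = 56·55 = 3080.
Probability = 3080/11628 = 770/2907.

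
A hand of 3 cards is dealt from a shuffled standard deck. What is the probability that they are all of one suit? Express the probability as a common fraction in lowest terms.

22/425

There are C(52,3) = 22100 possible 3-card hands.
Hands of one suit: 4 suits × C(13,3) = 4·286 = 1144.
Probability = 1144/22100 = 22/425.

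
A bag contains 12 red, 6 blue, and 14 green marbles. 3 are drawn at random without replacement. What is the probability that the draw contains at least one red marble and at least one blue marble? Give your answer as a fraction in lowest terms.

There are C(32,3) = 4960 possible draws.
By inclusion-exclusion on the complements, draws missing all red or all blue: C(20,3) + C(26,3) − C(14,3) = 1140 + 2600 − 364 = 3376.
So draws with at least one of each: 4960 − 3376 = 1584, probability 1584/4960 = 99/310.

99/310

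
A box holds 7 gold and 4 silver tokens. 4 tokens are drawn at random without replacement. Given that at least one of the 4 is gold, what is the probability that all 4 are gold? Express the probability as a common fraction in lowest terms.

Work in counts. Selections with at least one gold: C(11,4) − C(4,4) = 330 − 1 = 329.
Of those, selections where all 4 are gold: C(7,4) = 35.
Conditional probability = 35/329 = 5/47.

5/47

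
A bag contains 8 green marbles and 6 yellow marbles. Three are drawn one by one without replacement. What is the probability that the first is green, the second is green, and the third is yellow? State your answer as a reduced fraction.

Multiply the conditional probabilities at each draw: 8/14 · 7/13 · 6/12 = 336/2184 = 2/13.

2/13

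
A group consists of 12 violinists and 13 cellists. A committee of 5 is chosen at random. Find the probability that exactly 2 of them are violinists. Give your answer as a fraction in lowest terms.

286/805

Total number of selections: C(25,5) = 53130.
Selections with exactly 2 violinists: choose 2 of the 12 violinists and 3 of the 13 cellists, C(12,2)·C(13,3) = 66·286 = 18876.
Probability = 18876/53130 = 286/805.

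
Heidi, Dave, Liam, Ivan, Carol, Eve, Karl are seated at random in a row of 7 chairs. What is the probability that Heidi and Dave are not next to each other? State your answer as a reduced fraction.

There are 7! = 5040 arrangements.
Arrangements with Heidi and Dave adjacent: 2·6! = 1440.
So not adjacent: 5040 − 1440 = 3600, probability 3600/5040 = 5/7.

5/7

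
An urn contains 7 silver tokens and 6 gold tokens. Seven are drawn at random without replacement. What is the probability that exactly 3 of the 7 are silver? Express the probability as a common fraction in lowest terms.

Total number of selections: C(13,7) = 1716.
Selections with exactly 3 silver: choose 3 of the 7 silver and 4 of the 6 gold, C(7,3)·C(6,4) = 35·15 = 525.
Probability = 525/1716 = 175/572.

175/572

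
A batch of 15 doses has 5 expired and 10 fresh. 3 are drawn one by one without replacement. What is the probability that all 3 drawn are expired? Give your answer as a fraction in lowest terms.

2/91

Multiply the conditional probabilities at each draw: 5/15 · 4/14 · 3/13 = 60/2730 = 2/91.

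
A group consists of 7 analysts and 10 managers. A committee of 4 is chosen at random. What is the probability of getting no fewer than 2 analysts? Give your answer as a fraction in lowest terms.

There are C(17,4) = 2380 ways to choose the 4.
Count the complement (fewer than 2 analysts): C(7,0)·C(10,4) + C(7,1)·C(10,3) = 210 + 840 = 1050.
Probability = 1 − 1050/2380 = 1330/2380 = 19/34.

19/34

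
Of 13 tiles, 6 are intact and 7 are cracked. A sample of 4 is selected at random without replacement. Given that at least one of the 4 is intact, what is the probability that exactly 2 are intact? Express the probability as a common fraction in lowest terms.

Work in counts. Selections with at least one intact: C(13,4) − C(7,4) = 715 − 35 = 680.
Of those, selections where exactly 2 are intact: C(6,2)·C(7,2) = 15·21 = 315.
Conditional probability = 315/680 = 63/136.

63/136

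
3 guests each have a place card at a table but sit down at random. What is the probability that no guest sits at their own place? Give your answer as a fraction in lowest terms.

1/3

There are 3! = 6 seatings.
By inclusion-exclusion, seatings with no fixed points: C(3,0)·3! − C(3,1)·2! + C(3,2)·1! − C(3,3)·0! = 2.
Probability = 2/6 = 1/3.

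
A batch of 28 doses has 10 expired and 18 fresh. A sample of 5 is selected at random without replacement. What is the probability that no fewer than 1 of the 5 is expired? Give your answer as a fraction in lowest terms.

Total selections: C(28,5) = 98280.
The complement is all 5 are fresh: C(18,5) = 8568.
Probability = 1 − 8568/98280 = 89712/98280 = 178/195.

178/195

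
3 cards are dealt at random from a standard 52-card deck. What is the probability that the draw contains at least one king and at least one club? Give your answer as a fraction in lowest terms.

There are C(52,3) = 22100 possible draws.
By inclusion-exclusion on the complements, draws missing all kings or all clubs: C(48,3) + C(39,3) − C(36,3) = 17296 + 9139 − 7140 = 19295.
So draws with at least one of each: 22100 − 19295 = 2805, probability 2805/22100 = 33/260.

33/260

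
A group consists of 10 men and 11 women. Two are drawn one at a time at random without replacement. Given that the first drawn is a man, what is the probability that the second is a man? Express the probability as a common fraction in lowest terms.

After removing one man, 20 remain: 9 men and 11 women.
So the probability the next is a man is 9/20.

9/20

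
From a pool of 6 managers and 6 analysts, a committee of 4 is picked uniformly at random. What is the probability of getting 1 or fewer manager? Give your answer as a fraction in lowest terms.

There are C(12,4) = 495 ways to choose the 4.
Favorable selections (1 or fewer manager): C(6,0)·C(6,4) + C(6,1)·C(6,3) = 15 + 120 = 135.
Probability = 135/495 = 3/11.

3/11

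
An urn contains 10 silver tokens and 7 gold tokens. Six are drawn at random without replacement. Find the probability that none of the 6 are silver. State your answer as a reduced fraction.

1/1768

There are C(17,6) = 12376 possible selections.
Selections with no silver (all gold): C(7,6) = 7.
Probability = 7/12376 = 1/1768.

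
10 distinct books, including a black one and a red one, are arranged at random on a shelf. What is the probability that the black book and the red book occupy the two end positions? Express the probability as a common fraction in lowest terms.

1/45

There are 10! = 3628800 arrangements.
Place the black book and the red book at the ends in 2 ways, arrange the remaining 8 in 8! = 40320 ways: 2·40320 = 80640.
Probability = 80640/3628800 = 1/45.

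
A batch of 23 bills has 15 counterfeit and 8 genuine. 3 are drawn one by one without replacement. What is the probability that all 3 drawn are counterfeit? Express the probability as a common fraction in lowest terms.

Multiply the conditional probabilities at each draw: 15/23 · 14/22 · 13/21 = 2730/10626 = 65/253.

65/253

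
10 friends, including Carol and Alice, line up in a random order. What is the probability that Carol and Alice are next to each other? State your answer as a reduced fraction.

1/5

There are 10! = 3628800 arrangements.
Treat Carol and Alice as a block: 9! arrangements of the blocks × 2 orders within the block = 2·362880 = 725760.
Probability = 725760/3628800 = 1/5.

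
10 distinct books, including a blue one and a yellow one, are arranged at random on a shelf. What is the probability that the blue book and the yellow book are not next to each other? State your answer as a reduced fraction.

4/5

There are 10! = 3628800 arrangements.
Arrangements with the blue book and the yellow book adjacent: 2·9! = 725760.
So not adjacent: 3628800 − 725760 = 2903040, probability 2903040/3628800 = 4/5.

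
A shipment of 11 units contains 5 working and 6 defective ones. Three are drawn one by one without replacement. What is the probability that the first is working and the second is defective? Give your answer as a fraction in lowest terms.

Multiply the conditional probabilities at each draw: 5/11 · 6/10 = 30/110 = 3/11.

3/11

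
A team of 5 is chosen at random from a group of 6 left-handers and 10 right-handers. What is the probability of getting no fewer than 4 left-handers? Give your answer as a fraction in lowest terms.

1/28

Total selections: C(16,5) = 4368.
Favorable selections (no fewer than 4 left-handers): C(6,4)·C(10,1) + C(6,5)·C(10,0) = 150 + 6 = 156.
Probability = 156/4368 = 1/28.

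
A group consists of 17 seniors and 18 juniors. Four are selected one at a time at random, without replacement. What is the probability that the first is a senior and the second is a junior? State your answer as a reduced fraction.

Multiply the conditional probabilities at each draw: 17/35 · 18/34 = 306/1190 = 9/35.

9/35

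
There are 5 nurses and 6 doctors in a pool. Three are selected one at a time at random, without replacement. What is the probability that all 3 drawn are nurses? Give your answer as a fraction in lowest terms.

Multiply the conditional probabilities at each draw: 5/11 · 4/10 · 3/9 = 60/990 = 2/33.

2/33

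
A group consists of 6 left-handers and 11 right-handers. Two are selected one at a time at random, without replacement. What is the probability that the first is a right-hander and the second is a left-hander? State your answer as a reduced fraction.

Multiply the conditional probabilities at each draw: 11/17 · 6/16 = 66/272 = 33/136.

33/136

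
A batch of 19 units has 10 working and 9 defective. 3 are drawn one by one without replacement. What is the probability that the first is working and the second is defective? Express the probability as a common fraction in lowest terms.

5/19

Multiply the conditional probabilities at each draw: 10/19 · 9/18 = 90/342 = 5/19.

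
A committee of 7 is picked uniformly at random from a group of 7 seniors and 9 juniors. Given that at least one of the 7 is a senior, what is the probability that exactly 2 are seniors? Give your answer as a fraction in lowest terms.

Work in counts. Selections with at least one senior: C(16,7) − C(9,7) = 11440 − 36 = 11404.
Of those, selections where exactly 2 are seniors: C(7,2)·C(9,5) = 21·126 = 2646.
Conditional probability = 2646/11404 = 1323/5702.

1323/5702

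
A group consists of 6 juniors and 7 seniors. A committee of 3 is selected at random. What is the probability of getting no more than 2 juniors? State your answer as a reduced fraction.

There are C(13,3) = 286 ways to choose the 3.
The complement is exactly 3 juniors: C(6,3)·C(7,0) = 20.
Probability = 1 − 20/286 = 266/286 = 133/143.

133/143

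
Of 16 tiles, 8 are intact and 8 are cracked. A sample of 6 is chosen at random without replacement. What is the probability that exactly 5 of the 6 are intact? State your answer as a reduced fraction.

8/143

The sample space is all 6-subsets of the 16: C(16,6) = 8008.
Selections with exactly 5 intact: choose 5 of the 8 intact and 1 of the 8 cracked, C(8,5)·C(8,1) = 56·8 = 448.
Probability = 448/8008 = 8/143.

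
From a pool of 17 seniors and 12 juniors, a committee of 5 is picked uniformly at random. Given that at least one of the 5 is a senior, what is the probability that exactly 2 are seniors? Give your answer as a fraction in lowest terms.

1760/6939

Work in counts. Selections with at least one senior: C(29,5) − C(12,5) = 118755 − 792 = 117963.
Of those, selections where exactly 2 are seniors: C(17,2)·C(12,3) = 136·220 = 29920.
Conditional probability = 29920/117963 = 1760/6939.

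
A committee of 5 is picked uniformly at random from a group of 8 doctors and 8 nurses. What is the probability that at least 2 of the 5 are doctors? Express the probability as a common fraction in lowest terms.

67/78

Total selections: C(16,5) = 4368.
Count the complement (fewer than 2 doctors): C(8,0)·C(8,5) + C(8,1)·C(8,4) = 56 + 560 = 616.
Probability = 1 − 616/4368 = 3752/4368 = 67/78.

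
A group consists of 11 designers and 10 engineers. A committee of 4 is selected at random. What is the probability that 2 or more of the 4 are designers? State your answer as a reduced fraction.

99/133

Total selections: C(21,4) = 5985.
Count the complement (fewer than 2 designers): C(11,0)·C(10,4) + C(11,1)·C(10,3) = 210 + 1320 = 1530.
Probability = 1 − 1530/5985 = 4455/5985 = 99/133.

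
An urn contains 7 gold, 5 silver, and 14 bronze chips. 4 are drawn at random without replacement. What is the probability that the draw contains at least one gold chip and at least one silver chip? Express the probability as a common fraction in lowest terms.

There are C(26,4) = 14950 possible draws.
By inclusion-exclusion on the complements, draws missing all gold or all silver: C(19,4) + C(21,4) − C(14,4) = 3876 + 5985 − 1001 = 8860.
So draws with at least one of each: 14950 − 8860 = 6090, probability 6090/14950 = 609/1495.

609/1495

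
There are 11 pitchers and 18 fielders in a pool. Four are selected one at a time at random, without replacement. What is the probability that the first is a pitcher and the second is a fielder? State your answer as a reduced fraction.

Multiply the conditional probabilities at each draw: 11/29 · 18/28 = 198/812 = 99/406.

99/406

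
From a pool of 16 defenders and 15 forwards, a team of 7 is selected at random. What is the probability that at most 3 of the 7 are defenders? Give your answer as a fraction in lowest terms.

There are C(31,7) = 2629575 ways to choose the 7.
Favorable selections (at most 3 defenders): C(16,0)·C(15,7) + C(16,1)·C(15,6) + C(16,2)·C(15,5) + C(16,3)·C(15,4) = 6435 + 80080 + 360360 + 764400 = 1211275.
Probability = 1211275/2629575 = 3727/8091.

3727/8091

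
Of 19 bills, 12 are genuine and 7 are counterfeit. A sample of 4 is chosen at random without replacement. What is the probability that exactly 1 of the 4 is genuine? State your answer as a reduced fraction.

35/323

There are C(19,4) = 3876 ways to choose 4 from 19.
Selections with exactly 1 genuine: choose 1 of the 12 genuine and 3 of the 7 counterfeit, C(12,1)·C(7,3) = 12·35 = 420.
Probability = 420/3876 = 35/323.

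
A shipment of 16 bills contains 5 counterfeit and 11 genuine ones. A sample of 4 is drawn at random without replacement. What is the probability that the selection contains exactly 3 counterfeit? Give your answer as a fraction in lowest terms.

11/182

The sample space is all 4-subsets of the 16: C(16,4) = 1820.
Selections with exactly 3 counterfeit: choose 3 of the 5 counterfeit and 1 of the 11 genuine, C(5,3)·C(11,1) = 10·11 = 110.
Probability = 110/1820 = 11/182.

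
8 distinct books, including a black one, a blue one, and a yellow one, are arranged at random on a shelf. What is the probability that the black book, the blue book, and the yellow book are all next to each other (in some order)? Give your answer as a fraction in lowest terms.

3/28

There are 8! = 40320 arrangements.
Treat the three as one block: 6! placements × 3! orders within the block = 720·6 = 4320.
Probability = 4320/40320 = 3/28.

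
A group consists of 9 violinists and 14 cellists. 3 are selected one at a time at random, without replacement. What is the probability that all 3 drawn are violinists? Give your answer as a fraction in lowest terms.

12/253

Multiply the conditional probabilities at each draw: 9/23 · 8/22 · 7/21 = 504/10626 = 12/253.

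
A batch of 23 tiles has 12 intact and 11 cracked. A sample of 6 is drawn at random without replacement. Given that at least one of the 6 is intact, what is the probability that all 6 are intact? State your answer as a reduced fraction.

Work in counts. Selections with at least one intact: C(23,6) − C(11,6) = 100947 − 462 = 100485.
Of those, selections where all 6 are intact: C(12,6) = 924.
Conditional probability = 924/100485 = 4/435.

4/435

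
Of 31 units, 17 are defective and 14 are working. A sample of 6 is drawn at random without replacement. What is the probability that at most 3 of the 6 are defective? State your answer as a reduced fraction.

There are C(31,6) = 736281 ways to choose the 6.
Count the complement (more than 3 defective): C(17,4)·C(14,2) + C(17,5)·C(14,1) + C(17,6)·C(14,0) = 216580 + 86632 + 12376 = 315588.
Probability = 1 − 315588/736281 = 420693/736281 = 1541/2697.

1541/2697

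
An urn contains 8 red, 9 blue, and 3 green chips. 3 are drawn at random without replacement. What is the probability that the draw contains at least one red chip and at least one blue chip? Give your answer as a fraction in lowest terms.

There are C(20,3) = 1140 possible draws.
By inclusion-exclusion on the complements, draws missing all red or all blue: C(12,3) + C(11,3) − C(3,3) = 220 + 165 − 1 = 384.
So draws with at least one of each: 1140 − 384 = 756, probability 756/1140 = 63/95.

63/95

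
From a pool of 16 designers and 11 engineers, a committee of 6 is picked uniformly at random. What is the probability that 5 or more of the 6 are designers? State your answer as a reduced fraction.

There are C(27,6) = 296010 ways to choose the 6.
Favorable selections (5 or more designers): C(16,5)·C(11,1) + C(16,6)·C(11,0) = 48048 + 8008 = 56056.
Probability = 56056/296010 = 196/1035.

196/1035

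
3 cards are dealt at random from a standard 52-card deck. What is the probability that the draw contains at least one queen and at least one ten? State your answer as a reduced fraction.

188/5525

There are C(52,3) = 22100 possible draws.
By inclusion-exclusion on the complements, draws missing all queens or all tens: C(48,3) + C(48,3) − C(44,3) = 17296 + 17296 − 13244 = 21348.
So draws with at least one of each: 22100 − 21348 = 752, probability 752/22100 = 188/5525.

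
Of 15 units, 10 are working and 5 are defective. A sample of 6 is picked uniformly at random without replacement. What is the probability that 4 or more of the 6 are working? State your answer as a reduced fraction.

102/143

There are C(15,6) = 5005 ways to choose the 6.
Favorable selections (4 or more working): C(10,4)·C(5,2) + C(10,5)·C(5,1) + C(10,6)·C(5,0) = 2100 + 1260 + 210 = 3570.
Probability = 3570/5005 = 102/143.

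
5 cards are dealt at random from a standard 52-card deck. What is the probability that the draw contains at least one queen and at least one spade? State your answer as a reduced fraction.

There are C(52,5) = 2598960 possible draws.
By inclusion-exclusion on the complements, draws missing all queens or all spades: C(48,5) + C(39,5) − C(36,5) = 1712304 + 575757 − 376992 = 1911069.
So draws with at least one of each: 2598960 − 1911069 = 687891, probability 687891/2598960 = 229297/866320.

229297/866320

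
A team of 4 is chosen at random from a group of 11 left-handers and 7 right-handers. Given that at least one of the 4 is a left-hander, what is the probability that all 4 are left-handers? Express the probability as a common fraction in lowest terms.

Work in counts. Selections with at least one left-hander: C(18,4) − C(7,4) = 3060 − 35 = 3025.
Of those, selections where all 4 are left-handers: C(11,4) = 330.
Conditional probability = 330/3025 = 6/55.

6/55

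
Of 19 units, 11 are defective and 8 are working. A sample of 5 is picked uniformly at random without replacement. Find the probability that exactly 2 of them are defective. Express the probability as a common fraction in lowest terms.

770/2907

There are C(19,5) = 11628 ways to choose 5 from 19.
Selections with exactly 2 defective: choose 2 of the 11 defective and 3 of the 8 working, C(11,2)·C(8,3) = 55·56 = 3080.
Probability = 3080/11628 = 770/2907.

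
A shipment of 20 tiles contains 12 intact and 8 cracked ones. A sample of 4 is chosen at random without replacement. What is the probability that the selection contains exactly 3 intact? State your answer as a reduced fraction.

352/969

There are C(20,4) = 4845 ways to choose 4 from 20.
Selections with exactly 3 intact: choose 3 of the 12 intact and 1 of the 8 cracked, C(12,3)·C(8,1) = 220·8 = 1760.
Probability = 1760/4845 = 352/969.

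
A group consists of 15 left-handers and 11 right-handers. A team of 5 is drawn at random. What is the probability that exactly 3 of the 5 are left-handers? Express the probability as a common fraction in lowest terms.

35/92

The sample space is all 5-subsets of the 26: C(26,5) = 65780.
Selections with exactly 3 left-handers: choose 3 of the 15 left-handers and 2 of the 11 right-handers, C(15,3)·C(11,2) = 455·55 = 25025.
Probability = 25025/65780 = 35/92.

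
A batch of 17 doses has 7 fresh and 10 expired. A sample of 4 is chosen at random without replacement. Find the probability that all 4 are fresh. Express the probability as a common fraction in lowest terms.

1/68

There are C(17,4) = 2380 possible selections.
Selections with all fresh: C(7,4) = 35.
Probability = 35/2380 = 1/68.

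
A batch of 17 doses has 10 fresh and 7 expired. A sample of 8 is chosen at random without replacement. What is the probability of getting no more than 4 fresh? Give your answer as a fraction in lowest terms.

2039/4862

Total selections: C(17,8) = 24310.
Favorable selections (no more than 4 fresh): C(10,1)·C(7,7) + C(10,2)·C(7,6) + C(10,3)·C(7,5) + C(10,4)·C(7,4) = 10 + 315 + 2520 + 7350 = 10195.
Probability = 10195/24310 = 2039/4862.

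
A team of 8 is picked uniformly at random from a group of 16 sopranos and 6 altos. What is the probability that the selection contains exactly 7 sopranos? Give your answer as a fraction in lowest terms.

There are C(22,8) = 319770 ways to choose 8 from 22.
Selections with exactly 7 sopranos: choose 7 of the 16 sopranos and 1 of the 6 altos, C(16,7)·C(6,1) = 11440·6 = 68640.
Probability = 68640/319770 = 208/969.

208/969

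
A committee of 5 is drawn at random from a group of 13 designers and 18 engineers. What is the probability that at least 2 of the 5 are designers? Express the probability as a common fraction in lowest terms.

13507/18879

Total selections: C(31,5) = 169911.
Count the complement (fewer than 2 designers): C(13,0)·C(18,5) + C(13,1)·C(18,4) = 8568 + 39780 = 48348.
Probability = 1 − 48348/169911 = 121563/169911 = 13507/18879.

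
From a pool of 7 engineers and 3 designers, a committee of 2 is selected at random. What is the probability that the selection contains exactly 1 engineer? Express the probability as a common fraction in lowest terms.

Total number of selections: C(10,2) = 45.
Selections with exactly 1 engineer: choose 1 of the 7 engineers and 1 of the 3 designers, C(7,1)·C(3,1) = 7·3 = 21.
Probability = 21/45 = 7/15.

7/15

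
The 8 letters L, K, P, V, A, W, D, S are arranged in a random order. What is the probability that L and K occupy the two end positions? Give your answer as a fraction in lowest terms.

There are 8! = 40320 arrangements.
Place L and K at the ends in 2 ways, arrange the remaining 6 in 6! = 720 ways: 2·720 = 1440.
Probability = 1440/40320 = 1/28.

1/28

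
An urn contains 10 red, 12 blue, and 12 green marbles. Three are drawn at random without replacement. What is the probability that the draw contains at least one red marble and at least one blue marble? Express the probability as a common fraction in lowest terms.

15/34

There are C(34,3) = 5984 possible draws.
By inclusion-exclusion on the complements, draws missing all red or all blue: C(24,3) + C(22,3) − C(12,3) = 2024 + 1540 − 220 = 3344.
So draws with at least one of each: 5984 − 3344 = 2640, probability 2640/5984 = 15/34.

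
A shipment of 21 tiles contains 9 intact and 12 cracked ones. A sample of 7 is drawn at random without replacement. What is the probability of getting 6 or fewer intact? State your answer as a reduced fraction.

Total selections: C(21,7) = 116280.
The complement is exactly 7 intact: C(9,7)·C(12,0) = 36.
Probability = 1 − 36/116280 = 116244/116280 = 3229/3230.

3229/3230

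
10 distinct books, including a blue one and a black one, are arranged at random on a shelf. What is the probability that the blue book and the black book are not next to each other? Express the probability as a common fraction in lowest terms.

There are 10! = 3628800 arrangements.
Arrangements with the blue book and the black book adjacent: 2·9! = 725760.
So not adjacent: 3628800 − 725760 = 2903040, probability 2903040/3628800 = 4/5.

4/5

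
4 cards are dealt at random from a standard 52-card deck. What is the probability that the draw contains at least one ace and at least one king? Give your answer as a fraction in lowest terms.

There are C(52,4) = 270725 possible draws.
By inclusion-exclusion on the complements, draws missing all aces or all kings: C(48,4) + C(48,4) − C(44,4) = 194580 + 194580 − 135751 = 253409.
So draws with at least one of each: 270725 − 253409 = 17316, probability 17316/270725 = 1332/20825.

1332/20825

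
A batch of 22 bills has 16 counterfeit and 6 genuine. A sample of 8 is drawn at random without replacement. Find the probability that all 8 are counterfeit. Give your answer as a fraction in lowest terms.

There are C(22,8) = 319770 possible selections.
Selections with all counterfeit: C(16,8) = 12870.
Probability = 12870/319770 = 13/323.

13/323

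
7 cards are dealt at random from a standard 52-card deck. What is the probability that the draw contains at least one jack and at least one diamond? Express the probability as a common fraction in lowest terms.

53122231/133784560

There are C(52,7) = 133784560 possible draws.
By inclusion-exclusion on the complements, draws missing all jacks or all diamonds: C(48,7) + C(39,7) − C(36,7) = 73629072 + 15380937 − 8347680 = 80662329.
So draws with at least one of each: 133784560 − 80662329 = 53122231, probability 53122231/133784560.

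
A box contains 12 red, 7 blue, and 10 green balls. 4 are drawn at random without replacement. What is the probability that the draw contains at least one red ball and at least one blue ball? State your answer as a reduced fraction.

2038/3393

There are C(29,4) = 23751 possible draws.
By inclusion-exclusion on the complements, draws missing all red or all blue: C(17,4) + C(22,4) − C(10,4) = 2380 + 7315 − 210 = 9485.
So draws with at least one of each: 23751 − 9485 = 14266, probability 14266/23751 = 2038/3393.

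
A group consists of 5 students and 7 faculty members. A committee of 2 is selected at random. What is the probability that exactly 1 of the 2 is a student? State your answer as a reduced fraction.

Total number of selections: C(12,2) = 66.
Selections with exactly 1 student: choose 1 of the 5 students and 1 of the 7 faculty members, C(5,1)·C(7,1) = 5·7 = 35.
Probability = 35/66.

35/66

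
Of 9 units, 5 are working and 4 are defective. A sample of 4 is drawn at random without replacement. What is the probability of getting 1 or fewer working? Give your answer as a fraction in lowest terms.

1/6

There are C(9,4) = 126 ways to choose the 4.
Favorable selections (1 or fewer working): C(5,0)·C(4,4) + C(5,1)·C(4,3) = 1 + 20 = 21.
Probability = 21/126 = 1/6.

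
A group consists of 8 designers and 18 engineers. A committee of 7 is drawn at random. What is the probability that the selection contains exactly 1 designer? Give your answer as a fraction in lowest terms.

1428/6325

The sample space is all 7-subsets of the 26: C(26,7) = 657800.
Selections with exactly 1 designer: choose 1 of the 8 designers and 6 of the 18 engineers, C(8,1)·C(18,6) = 8·18564 = 148512.
Probability = 148512/657800 = 1428/6325.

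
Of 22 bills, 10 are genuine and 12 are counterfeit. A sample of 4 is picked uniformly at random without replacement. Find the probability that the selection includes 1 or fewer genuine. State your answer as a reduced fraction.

There are C(22,4) = 7315 ways to choose the 4.
Favorable selections (1 or fewer genuine): C(10,0)·C(12,4) + C(10,1)·C(12,3) = 495 + 2200 = 2695.
Probability = 2695/7315 = 7/19.

7/19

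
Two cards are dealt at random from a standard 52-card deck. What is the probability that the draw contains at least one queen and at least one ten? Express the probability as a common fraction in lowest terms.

There are C(52,2) = 1326 possible draws.
By inclusion-exclusion on the complements, draws missing all queens or all tens: C(48,2) + C(48,2) − C(44,2) = 1128 + 1128 − 946 = 1310.
So draws with at least one of each: 1326 − 1310 = 16, probability 16/1326 = 8/663.

8/663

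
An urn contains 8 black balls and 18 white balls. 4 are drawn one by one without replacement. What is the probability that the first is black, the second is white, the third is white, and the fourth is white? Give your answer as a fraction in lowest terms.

816/7475

Multiply the conditional probabilities at each draw: 8/26 · 18/25 · 17/24 · 16/23 = 39168/358800 = 816/7475.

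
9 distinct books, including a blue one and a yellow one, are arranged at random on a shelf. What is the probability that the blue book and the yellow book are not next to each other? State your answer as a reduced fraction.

7/9

There are 9! = 362880 arrangements.
Arrangements with the blue book and the yellow book adjacent: 2·8! = 80640.
So not adjacent: 362880 − 80640 = 282240, probability 282240/362880 = 7/9.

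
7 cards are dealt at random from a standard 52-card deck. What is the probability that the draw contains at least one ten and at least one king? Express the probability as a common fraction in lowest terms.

There are C(52,7) = 133784560 possible draws.
By inclusion-exclusion on the complements, draws missing all tens or all kings: C(48,7) + C(48,7) − C(44,7) = 73629072 + 73629072 − 38320568 = 108937576.
So draws with at least one of each: 133784560 − 108937576 = 24846984, probability 24846984/133784560 = 3105873/16723070.

3105873/16723070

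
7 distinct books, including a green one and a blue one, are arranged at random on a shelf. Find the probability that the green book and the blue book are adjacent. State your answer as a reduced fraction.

There are 7! = 5040 arrangements.
Treat the green book and the blue book as a block: 6! arrangements of the blocks × 2 orders within the block = 2·720 = 1440.
Probability = 1440/5040 = 2/7.

2/7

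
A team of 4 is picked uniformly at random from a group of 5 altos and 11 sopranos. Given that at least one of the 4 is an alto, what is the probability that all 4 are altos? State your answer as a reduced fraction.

Work in counts. Selections with at least one alto: C(16,4) − C(11,4) = 1820 − 330 = 1490.
Of those, selections where all 4 are altos: C(5,4) = 5.
Conditional probability = 5/1490 = 1/298.

1/298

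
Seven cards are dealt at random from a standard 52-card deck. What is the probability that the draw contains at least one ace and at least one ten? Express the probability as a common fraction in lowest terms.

There are C(52,7) = 133784560 possible draws.
By inclusion-exclusion on the complements, draws missing all aces or all tens: C(48,7) + C(48,7) − C(44,7) = 73629072 + 73629072 − 38320568 = 108937576.
So draws with at least one of each: 133784560 − 108937576 = 24846984, probability 24846984/133784560 = 3105873/16723070.

3105873/16723070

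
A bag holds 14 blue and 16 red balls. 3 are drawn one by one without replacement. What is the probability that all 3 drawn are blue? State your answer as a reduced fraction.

Multiply the conditional probabilities at each draw: 14/30 · 13/29 · 12/28 = 2184/24360 = 13/145.

13/145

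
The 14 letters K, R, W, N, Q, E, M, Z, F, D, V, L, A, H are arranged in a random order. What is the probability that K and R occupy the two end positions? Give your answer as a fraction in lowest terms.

There are 14! = 87178291200 arrangements.
Place K and R at the ends in 2 ways, arrange the remaining 12 in 12! = 479001600 ways: 2·479001600 = 958003200.
Probability = 958003200/87178291200 = 1/91.

1/91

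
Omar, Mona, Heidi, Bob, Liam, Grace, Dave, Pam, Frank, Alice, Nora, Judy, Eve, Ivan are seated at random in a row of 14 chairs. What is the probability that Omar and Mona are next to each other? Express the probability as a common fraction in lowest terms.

There are 14! = 87178291200 arrangements.
Treat Omar and Mona as a block: 13! arrangements of the blocks × 2 orders within the block = 2·6227020800 = 12454041600.
Probability = 12454041600/87178291200 = 1/7.

1/7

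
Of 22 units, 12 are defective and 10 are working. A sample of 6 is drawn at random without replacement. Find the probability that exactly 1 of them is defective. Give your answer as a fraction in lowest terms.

144/3553

The sample space is all 6-subsets of the 22: C(22,6) = 74613.
Selections with exactly 1 defective: choose 1 of the 12 defective and 5 of the 10 working, C(12,1)·C(10,5) = 12·252 = 3024.
Probability = 3024/74613 = 144/3553.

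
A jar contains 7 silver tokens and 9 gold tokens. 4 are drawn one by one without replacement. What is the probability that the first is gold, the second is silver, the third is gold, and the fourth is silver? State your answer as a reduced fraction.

9/130

Multiply the conditional probabilities at each draw: 9/16 · 7/15 · 8/14 · 6/13 = 3024/43680 = 9/130.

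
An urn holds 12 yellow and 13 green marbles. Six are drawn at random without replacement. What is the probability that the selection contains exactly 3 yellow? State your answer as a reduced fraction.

Total number of selections: C(25,6) = 177100.
Selections with exactly 3 yellow: choose 3 of the 12 yellow and 3 of the 13 green, C(12,3)·C(13,3) = 220·286 = 62920.
Probability = 62920/177100 = 286/805.

286/805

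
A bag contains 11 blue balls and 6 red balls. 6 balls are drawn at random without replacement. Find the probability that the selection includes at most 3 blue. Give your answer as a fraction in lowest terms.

Total selections: C(17,6) = 12376.
Count the complement (more than 3 blue): C(11,4)·C(6,2) + C(11,5)·C(6,1) + C(11,6)·C(6,0) = 4950 + 2772 + 462 = 8184.
Probability = 1 − 8184/12376 = 4192/12376 = 524/1547.

524/1547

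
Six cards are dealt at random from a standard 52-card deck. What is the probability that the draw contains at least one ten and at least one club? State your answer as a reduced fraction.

6772177/20358520

There are C(52,6) = 20358520 possible draws.
By inclusion-exclusion on the complements, draws missing all tens or all clubs: C(48,6) + C(39,6) − C(36,6) = 12271512 + 3262623 − 1947792 = 13586343.
So draws with at least one of each: 20358520 − 13586343 = 6772177, probability 6772177/20358520.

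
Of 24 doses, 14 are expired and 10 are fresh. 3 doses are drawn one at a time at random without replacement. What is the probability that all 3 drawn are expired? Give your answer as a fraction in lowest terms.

Multiply the conditional probabilities at each draw: 14/24 · 13/23 · 12/22 = 2184/12144 = 91/506.

91/506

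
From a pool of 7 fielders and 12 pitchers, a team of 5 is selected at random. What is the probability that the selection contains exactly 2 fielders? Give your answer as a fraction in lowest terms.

385/969

There are C(19,5) = 11628 ways to choose 5 from 19.
Selections with exactly 2 fielders: choose 2 of the 7 fielders and 3 of the 12 pitchers, C(7,2)·C(12,3) = 21·220 = 4620.
Probability = 4620/11628 = 385/969.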